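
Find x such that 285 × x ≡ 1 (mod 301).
94

gcd(285, 301) = 1, so the inverse exists.
Extended Euclidean algorithm on (301, 285):
301 = 1 × 285 + 16  ⟹  16 = (1)·301 + (-1)·285
285 = 17 × 16 + 13  ⟹  13 = (-17)·301 + (18)·285
16 = 1 × 13 + 3  ⟹  3 = (18)·301 + (-19)·285
13 = 4 × 3 + 1  ⟹  1 = (-89)·301 + (94)·285
So (94)·285 ≡ 1 (mod 301), i.e. 285^(-1) ≡ 94 (mod 301).
Check: 285 × 94 = 26790 ≡ 1 (mod 301)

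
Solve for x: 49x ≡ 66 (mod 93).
x ≡ 45 (mod 93)

gcd(49, 93) = 1, which divides 66, so solutions exist.
Find 49^(-1) mod 93 by the extended Euclidean algorithm:
93 = 1 × 49 + 44  ⟹  44 = (1)·93 + (-1)·49
49 = 1 × 44 + 5  ⟹  5 = (-1)·93 + (2)·49
44 = 8 × 5 + 4  ⟹  4 = (9)·93 + (-17)·49
5 = 1 × 4 + 1  ⟹  1 = (-10)·93 + (19)·49
So (19)·49 ≡ 1 (mod 93), i.e. 49^(-1) ≡ 19 (mod 93).
x ≡ 19 × 66 = 1254 ≡ 45 (mod 93).
Check: 49 × 45 = 2205 ≡ 66 (mod 93).
Unique solution: x ≡ 45 (mod 93)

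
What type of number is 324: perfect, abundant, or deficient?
abundant

Proper divisors of 324: sum = 1 + 2 + 3 + 4 + 6 + 9 + 12 + 18 + 27 + 36 + 54 + 81 + 108 + 162 = 523
Since 523 > 324, 324 is abundant.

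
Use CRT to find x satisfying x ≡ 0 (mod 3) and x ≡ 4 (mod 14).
18

Using Chinese Remainder Theorem:
M = 3 × 14 = 42
M1 = 14, M2 = 3
y1 = 14^(-1) mod 3 = 2
y2 = 3^(-1) mod 14 = 5
x = (0×14×2 + 4×3×5) mod 42 = 18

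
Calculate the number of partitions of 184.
980462880430

p(n) counts ways to write n as a sum of positive integers (order ignored).
Euler's pentagonal recurrence: p(k) = p(k-1) + p(k-2) - p(k-5) - p(k-7) + p(k-12) + p(k-15) - ... (offsets j(3j∓1)/2, signs ++--, p(0)=1, p(<0)=0).
DP table for k = 0..183: p(0)=1, p(1)=1, p(2)=2, p(3)=3, p(4)=5, p(5)=7, p(6)=11, p(7)=15, p(8)=22, p(9)=30, p(10)=42, p(11)=56, p(12)=77, p(13)=101, p(14)=135, p(15)=176, p(16)=231, p(17)=297, p(18)=385, p(19)=490, p(20)=627, p(21)=792, p(22)=1002, p(23)=1255, p(24)=1575, p(25)=1958, p(26)=2436, p(27)=3010, p(28)=3718, p(29)=4565, p(30)=5604, p(31)=6842, p(32)=8349, p(33)=10143, p(34)=12310, p(35)=14883, p(36)=17977, p(37)=21637, p(38)=26015, p(39)=31185, p(40)=37338, p(41)=44583, p(42)=53174, p(43)=63261, p(44)=75175, p(45)=89134, p(46)=105558, p(47)=124754, p(48)=147273, p(49)=173525, p(50)=204226, p(51)=239943, p(52)=281589, p(53)=329931, p(54)=386155, p(55)=451276, p(56)=526823, p(57)=614154, p(58)=715220, p(59)=831820, p(60)=966467, p(61)=1121505, p(62)=1300156, p(63)=1505499, p(64)=1741630, p(65)=2012558, p(66)=2323520, p(67)=2679689, p(68)=3087735, p(69)=3554345, p(70)=4087968, p(71)=4697205, p(72)=5392783, p(73)=6185689, p(74)=7089500, p(75)=8118264, p(76)=9289091, p(77)=10619863, p(78)=12132164, p(79)=13848650, p(80)=15796476, p(81)=18004327, p(82)=20506255, p(83)=23338469, p(84)=26543660, p(85)=30167357, p(86)=34262962, p(87)=38887673, p(88)=44108109, p(89)=49995925, p(90)=56634173, p(91)=64112359, p(92)=72533807, p(93)=82010177, p(94)=92669720, p(95)=104651419, p(96)=118114304, p(97)=133230930, p(98)=150198136, p(99)=169229875, p(100)=190569292, p(101)=214481126, p(102)=241265379, p(103)=271248950, p(104)=304801365, p(105)=342325709, p(106)=384276336, p(107)=431149389, p(108)=483502844, p(109)=541946240, p(110)=607163746, p(111)=679903203, p(112)=761002156, p(113)=851376628, p(114)=952050665, p(115)=1064144451, p(116)=1188908248, p(117)=1327710076, p(118)=1482074143, p(119)=1653668665, p(120)=1844349560, p(121)=2056148051, p(122)=2291320912, p(123)=2552338241, p(124)=2841940500, p(125)=3163127352, p(126)=3519222692, p(127)=3913864295, p(128)=4351078600, p(129)=4835271870, p(130)=5371315400, p(131)=5964539504, p(132)=6620830889, p(133)=7346629512, p(134)=8149040695, p(135)=9035836076, p(136)=10015581680, p(137)=11097645016, p(138)=12292341831, p(139)=13610949895, p(140)=15065878135, p(141)=16670689208, p(142)=18440293320, p(143)=20390982757, p(144)=22540654445, p(145)=24908858009, p(146)=27517052599, p(147)=30388671978, p(148)=33549419497, p(149)=37027355200, p(150)=40853235313, p(151)=45060624582, p(152)=49686288421, p(153)=54770336324, p(154)=60356673280, p(155)=66493182097, p(156)=73232243759, p(157)=80630964769, p(158)=88751778802, p(159)=97662728555, p(160)=107438159466, p(161)=118159068427, p(162)=129913904637, p(163)=142798995930, p(164)=156919475295, p(165)=172389800255, p(166)=189334822579, p(167)=207890420102, p(168)=228204732751, p(169)=250438925115, p(170)=274768617130, p(171)=301384802048, p(172)=330495499613, p(173)=362326859895, p(174)=397125074750, p(175)=435157697830, p(176)=476715857290, p(177)=522115831195, p(178)=571701605655, p(179)=625846753120, p(180)=684957390936, p(181)=749474411781, p(182)=819876908323, p(183)=896684817527.
Final step: p(184) = p(183) + p(182) - p(179) - p(177) + p(172) + p(169) - p(162) - p(158) + p(149) + p(144) - p(133) - p(127) + p(114) + p(107) - p(92) - p(84) + p(67) + p(58) - p(39) - p(29) + p(8)
= 896684817527 + 819876908323 - 625846753120 - 522115831195 + 330495499613 + 250438925115 - 129913904637 - 88751778802 + 37027355200 + 22540654445 - 7346629512 - 3913864295 + 952050665 + 431149389 - 72533807 - 26543660 + 2679689 + 715220 - 31185 - 4565 + 22
= 980462880430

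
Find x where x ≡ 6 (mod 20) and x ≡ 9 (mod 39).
126

Using Chinese Remainder Theorem:
M = 20 × 39 = 780
M1 = 39, M2 = 20
y1 = 39^(-1) mod 20 = 19
y2 = 20^(-1) mod 39 = 2
x = (6×39×19 + 9×20×2) mod 780 = 126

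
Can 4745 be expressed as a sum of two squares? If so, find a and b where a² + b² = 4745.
11² + 68² (a=11, b=68)

Factorization: 4745 = 5 × 13 × 73
By Fermat: n is sum of two squares iff every prime p ≡ 3 (mod 4) appears to even power.
All primes ≡ 3 (mod 4) appear to even power.
Search a = 0, 1, 2, … for 4745 - a² a perfect square: first hit at a = 11: 4745 - 121 = 4624 = 68².
4745 = 11² + 68² = 121 + 4624 ✓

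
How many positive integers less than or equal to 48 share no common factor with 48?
16

48 = 2^4 × 3
φ(n) = n × ∏(1 - 1/p) for each prime p dividing n
φ(48) = 48 × (1 - 1/2) × (1 - 1/3) = 16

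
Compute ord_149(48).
148

149 is prime, so ord(48) divides φ(149) = 148.
Divisors of 148: 1, 2, 4, 37, 74, 148.
Repeated squaring: 48^1 ≡ 48, 48^2 ≡ 69, 48^4 ≡ 142, 48^8 ≡ 49, 48^16 ≡ 17, 48^32 ≡ 140, 48^64 ≡ 81, 48^128 ≡ 5 (mod 149).
Test 48^d mod 149 for each divisor d in increasing order:
48^1 ≡ 48
48^2 ≡ 69
48^4 ≡ 142
48^37 = 48^32·48^4·48^1 ≡ 44
48^74 = 48^64·48^8·48^2 ≡ 148
48^148 = 48^128·48^16·48^4 ≡ 1  ← first divisor giving 1
The order is 148.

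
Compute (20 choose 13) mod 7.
2

Using Lucas' theorem:
Write n=20 and k=13 in base 7:
n in base 7: [2, 6]
k in base 7: [1, 6]
C(20,13) mod 7 = ∏ C(n_i, k_i) mod 7
Digit binomials (mod 7): C(2,1) = 2; C(6,6) = 1
Product: 2 × 1 = 2 ≡ 2 (mod 7)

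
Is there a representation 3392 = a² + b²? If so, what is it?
16² + 56² (a=16, b=56)

Factorization: 3392 = 2^6 × 53
By Fermat: n is sum of two squares iff every prime p ≡ 3 (mod 4) appears to even power.
All primes ≡ 3 (mod 4) appear to even power.
Search a = 0, 1, 2, … for 3392 - a² a perfect square: first hit at a = 16: 3392 - 256 = 3136 = 56².
3392 = 16² + 56² = 256 + 3136 ✓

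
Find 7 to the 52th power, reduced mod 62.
59

Repeated squaring. Binary of 52 = 110100.
7^1 ≡ 7 (mod 62); 7^2 ≡ 49 (mod 62); 7^4 ≡ 45 (mod 62); 7^8 ≡ 41 (mod 62); 7^16 ≡ 7 (mod 62); 7^32 ≡ 49 (mod 62)
7^52 = 7^4 × 7^16 × 7^32 ≡ 59 (mod 62)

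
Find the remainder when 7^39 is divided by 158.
157

Repeated squaring. Binary of 39 = 100111.
7^1 ≡ 7 (mod 158); 7^2 ≡ 49 (mod 158); 7^4 ≡ 31 (mod 158); 7^8 ≡ 13 (mod 158); 7^16 ≡ 11 (mod 158); 7^32 ≡ 121 (mod 158)
7^39 = 7^1 × 7^2 × 7^4 × 7^32 ≡ 157 (mod 158)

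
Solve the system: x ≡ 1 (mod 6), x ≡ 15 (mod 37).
163

Using Chinese Remainder Theorem:
M = 6 × 37 = 222
M1 = 37, M2 = 6
y1 = 37^(-1) mod 6 = 1
y2 = 6^(-1) mod 37 = 31
x = (1×37×1 + 15×6×31) mod 222 = 163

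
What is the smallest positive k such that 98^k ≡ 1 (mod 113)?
4

113 is prime, so ord(98) divides φ(113) = 112.
Divisors of 112: 1, 2, 4, 7, 8, 14, 16, 28, 56, 112.
Repeated squaring: 98^1 ≡ 98, 98^2 ≡ 112, 98^4 ≡ 1, 98^8 ≡ 1, 98^16 ≡ 1, 98^32 ≡ 1, 98^64 ≡ 1 (mod 113).
Test 98^d mod 113 for each divisor d in increasing order:
98^1 ≡ 98
98^2 ≡ 112
98^4 ≡ 1  ← first divisor giving 1
The order is 4.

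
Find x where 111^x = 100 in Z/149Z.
46

Baby-step giant-step with step n = ⌈√149⌉ = 13.
Baby steps 111^j mod 149 (j:value) for j=0..12: 0:1, 1:111, 2:103, 3:109, 4:30, 5:52, 6:110, 7:141, 8:6, 9:70, 10:22, 11:58, 12:31.
Giant-step multiplier: 111^(-13) ≡ 111^(148-13) = 111^135 ≡ 32 (mod 149).
Giant steps γ_i = 100·32^i mod 149: γ_0=100, γ_1=71, γ_2=37, γ_3=141 (in table at j=7).
x = i·n + j = 3·13 + 7 = 46.
Check: 111^46 ≡ 100 (mod 149).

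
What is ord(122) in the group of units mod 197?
196

197 is prime, so ord(122) divides φ(197) = 196.
Divisors of 196: 1, 2, 4, 7, 14, 28, 49, 98, 196.
Repeated squaring: 122^1 ≡ 122, 122^2 ≡ 109, 122^4 ≡ 61, 122^8 ≡ 175, 122^16 ≡ 90, 122^32 ≡ 23, 122^64 ≡ 135, 122^128 ≡ 101 (mod 197).
Test 122^d mod 197 for each divisor d in increasing order:
122^1 ≡ 122
122^2 ≡ 109
122^4 ≡ 61
122^7 = 122^4·122^2·122^1 ≡ 129
122^14 = 122^8·122^4·122^2 ≡ 93
122^28 = 122^16·122^8·122^4 ≡ 178
122^49 = 122^32·122^16·122^1 ≡ 183
122^98 = 122^64·122^32·122^2 ≡ 196
122^196 = 122^128·122^64·122^4 ≡ 1  ← first divisor giving 1
The order is 196.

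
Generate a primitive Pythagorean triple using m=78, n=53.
(3275, 8268, 8893)

Euclid's formula: a = m² - n², b = 2mn, c = m² + n²
m = 78, n = 53
a = 78² - 53² = 6084 - 2809 = 3275
b = 2 × 78 × 53 = 8268
c = 78² + 53² = 6084 + 2809 = 8893
Verification: 3275² + 8268² = 10725625 + 68359824 = 79085449 = 8893² ✓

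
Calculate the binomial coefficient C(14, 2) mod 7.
0

Using Lucas' theorem:
Write n=14 and k=2 in base 7:
n in base 7: [2, 0]
k in base 7: [0, 2]
C(14,2) mod 7 = ∏ C(n_i, k_i) mod 7
Digit binomials (mod 7): C(2,0) = 1; C(0,2) = 0 (k_i > n_i)
Product: 1 × 0 = 0 ≡ 0 (mod 7)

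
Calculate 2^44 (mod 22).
16

Repeated squaring. Binary of 44 = 101100.
2^1 ≡ 2 (mod 22); 2^2 ≡ 4 (mod 22); 2^4 ≡ 16 (mod 22); 2^8 ≡ 14 (mod 22); 2^16 ≡ 20 (mod 22); 2^32 ≡ 4 (mod 22)
2^44 = 2^4 × 2^8 × 2^32 ≡ 16 (mod 22)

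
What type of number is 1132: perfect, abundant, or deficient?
deficient

Proper divisors of 1132: sum = 1 + 2 + 4 + 283 + 566 = 856
Since 856 < 1132, 1132 is deficient.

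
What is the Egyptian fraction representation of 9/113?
1/13 + 1/368 + 1/180198 + 1/48706798608

Greedy algorithm:
9/113: ceiling(113/9) = 13, use 1/13
4/1469: ceiling(1469/4) = 368, use 1/368
3/540592: ceiling(540592/3) = 180198, use 1/180198
1/48706798608: ceiling(48706798608/1) = 48706798608, use 1/48706798608
Result: 9/113 = 1/13 + 1/368 + 1/180198 + 1/48706798608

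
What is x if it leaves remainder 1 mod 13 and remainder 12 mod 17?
131

Using Chinese Remainder Theorem:
M = 13 × 17 = 221
M1 = 17, M2 = 13
y1 = 17^(-1) mod 13 = 10
y2 = 13^(-1) mod 17 = 4
x = (1×17×10 + 12×13×4) mod 221 = 131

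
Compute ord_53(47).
13

53 is prime, so ord(47) divides φ(53) = 52.
Divisors of 52: 1, 2, 4, 13, 26, 52.
Repeated squaring: 47^1 ≡ 47, 47^2 ≡ 36, 47^4 ≡ 24, 47^8 ≡ 46, 47^16 ≡ 49, 47^32 ≡ 16 (mod 53).
Test 47^d mod 53 for each divisor d in increasing order:
47^1 ≡ 47
47^2 ≡ 36
47^4 ≡ 24
47^13 = 47^8·47^4·47^1 ≡ 1  ← first divisor giving 1
The order is 13.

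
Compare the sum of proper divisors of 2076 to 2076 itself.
abundant

Proper divisors of 2076: sum = 1 + 2 + 3 + 4 + 6 + 12 + 173 + 346 + 519 + 692 + 1038 = 2796
Since 2796 > 2076, 2076 is abundant.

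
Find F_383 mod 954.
631

Matrix identity: Q^n = [[F_(n+1), F_n], [F_n, F_(n-1)]] with Q = [[1,1],[1,0]].
n = 383 = 101111111₂. Square-and-multiply, entries mod 954:
Q^1 = [[1,1],[1,0]]
Q^2 = (Q^1)² = [[2,1],[1,1]]
Q^5 = (Q^2)²·Q = [[8,5],[5,3]]
Q^11 = (Q^5)²·Q = [[144,89],[89,55]]
Q^23 = (Q^11)²·Q = [[576,37],[37,539]]
Q^47 = (Q^23)²·Q = [[432,199],[199,233]]
Q^95 = (Q^47)²·Q = [[810,127],[127,683]]
Q^191 = (Q^95)²·Q = [[378,613],[613,719]]
Q^383 = (Q^191)²·Q = [[522,631],[631,845]]
F_383 mod 954 = Q^383[0][1] = 631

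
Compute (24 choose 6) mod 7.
0

Using Lucas' theorem:
Write n=24 and k=6 in base 7:
n in base 7: [3, 3]
k in base 7: [0, 6]
C(24,6) mod 7 = ∏ C(n_i, k_i) mod 7
Digit binomials (mod 7): C(3,0) = 1; C(3,6) = 0 (k_i > n_i)
Product: 1 × 0 = 0 ≡ 0 (mod 7)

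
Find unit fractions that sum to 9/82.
1/10 + 1/103 + 1/21115

Greedy algorithm:
9/82: ceiling(82/9) = 10, use 1/10
2/205: ceiling(205/2) = 103, use 1/103
1/21115: ceiling(21115/1) = 21115, use 1/21115
Result: 9/82 = 1/10 + 1/103 + 1/21115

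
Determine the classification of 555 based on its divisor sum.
deficient

Proper divisors of 555: sum = 1 + 3 + 5 + 15 + 37 + 111 + 185 = 357
Since 357 < 555, 555 is deficient.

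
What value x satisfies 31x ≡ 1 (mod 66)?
49

gcd(31, 66) = 1, so the inverse exists.
Extended Euclidean algorithm on (66, 31):
66 = 2 × 31 + 4  ⟹  4 = (1)·66 + (-2)·31
31 = 7 × 4 + 3  ⟹  3 = (-7)·66 + (15)·31
4 = 1 × 3 + 1  ⟹  1 = (8)·66 + (-17)·31
So (-17)·31 ≡ 1 (mod 66), i.e. 31^(-1) ≡ -17 ≡ 49 (mod 66).
Check: 31 × 49 = 1519 ≡ 1 (mod 66)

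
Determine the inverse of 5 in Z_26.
21

gcd(5, 26) = 1, so the inverse exists.
Extended Euclidean algorithm on (26, 5):
26 = 5 × 5 + 1  ⟹  1 = (1)·26 + (-5)·5
So (-5)·5 ≡ 1 (mod 26), i.e. 5^(-1) ≡ -5 ≡ 21 (mod 26).
Check: 5 × 21 = 105 ≡ 1 (mod 26)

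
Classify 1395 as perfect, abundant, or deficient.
deficient

Proper divisors of 1395: sum = 1 + 3 + 5 + 9 + 15 + 31 + 45 + 93 + 155 + 279 + 465 = 1101
Since 1101 < 1395, 1395 is deficient.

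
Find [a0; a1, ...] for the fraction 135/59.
[2; 3, 2, 8]

Euclidean algorithm steps:
135 = 2 × 59 + 17
59 = 3 × 17 + 8
17 = 2 × 8 + 1
8 = 8 × 1 + 0
Continued fraction: [2; 3, 2, 8]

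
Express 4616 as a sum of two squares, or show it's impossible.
46² + 50² (a=46, b=50)

Factorization: 4616 = 2^3 × 577
By Fermat: n is sum of two squares iff every prime p ≡ 3 (mod 4) appears to even power.
All primes ≡ 3 (mod 4) appear to even power.
Search a = 0, 1, 2, … for 4616 - a² a perfect square: first hit at a = 46: 4616 - 2116 = 2500 = 50².
4616 = 46² + 50² = 2116 + 2500 ✓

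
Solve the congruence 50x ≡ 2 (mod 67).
x ≡ 59 (mod 67)

gcd(50, 67) = 1, which divides 2, so solutions exist.
Find 50^(-1) mod 67 by the extended Euclidean algorithm:
67 = 1 × 50 + 17  ⟹  17 = (1)·67 + (-1)·50
50 = 2 × 17 + 16  ⟹  16 = (-2)·67 + (3)·50
17 = 1 × 16 + 1  ⟹  1 = (3)·67 + (-4)·50
So (-4)·50 ≡ 1 (mod 67), i.e. 50^(-1) ≡ -4 ≡ 63 (mod 67).
x ≡ 63 × 2 = 126 ≡ 59 (mod 67).
Check: 50 × 59 = 2950 ≡ 2 (mod 67).
Unique solution: x ≡ 59 (mod 67)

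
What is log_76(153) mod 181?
31

Baby-step giant-step with step n = ⌈√181⌉ = 14.
Baby steps 76^j mod 181 (j:value) for j=0..13: 0:1, 1:76, 2:165, 3:51, 4:75, 5:89, 6:67, 7:24, 8:14, 9:159, 10:138, 11:171, 12:145, 13:160.
Giant-step multiplier: 76^(-14) ≡ 76^(180-14) = 76^166 ≡ 11 (mod 181).
Giant steps γ_i = 153·11^i mod 181: γ_0=153, γ_1=54, γ_2=51 (in table at j=3).
x = i·n + j = 2·14 + 3 = 31.
Check: 76^31 ≡ 153 (mod 181).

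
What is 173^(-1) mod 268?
189

gcd(173, 268) = 1, so the inverse exists.
Extended Euclidean algorithm on (268, 173):
268 = 1 × 173 + 95  ⟹  95 = (1)·268 + (-1)·173
173 = 1 × 95 + 78  ⟹  78 = (-1)·268 + (2)·173
95 = 1 × 78 + 17  ⟹  17 = (2)·268 + (-3)·173
78 = 4 × 17 + 10  ⟹  10 = (-9)·268 + (14)·173
17 = 1 × 10 + 7  ⟹  7 = (11)·268 + (-17)·173
10 = 1 × 7 + 3  ⟹  3 = (-20)·268 + (31)·173
7 = 2 × 3 + 1  ⟹  1 = (51)·268 + (-79)·173
So (-79)·173 ≡ 1 (mod 268), i.e. 173^(-1) ≡ -79 ≡ 189 (mod 268).
Check: 173 × 189 = 32697 ≡ 1 (mod 268)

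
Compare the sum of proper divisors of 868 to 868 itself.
abundant

Proper divisors of 868: sum = 1 + 2 + 4 + 7 + 14 + 28 + 31 + 62 + 124 + 217 + 434 = 924
Since 924 > 868, 868 is abundant.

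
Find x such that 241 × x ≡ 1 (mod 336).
145

gcd(241, 336) = 1, so the inverse exists.
Extended Euclidean algorithm on (336, 241):
336 = 1 × 241 + 95  ⟹  95 = (1)·336 + (-1)·241
241 = 2 × 95 + 51  ⟹  51 = (-2)·336 + (3)·241
95 = 1 × 51 + 44  ⟹  44 = (3)·336 + (-4)·241
51 = 1 × 44 + 7  ⟹  7 = (-5)·336 + (7)·241
44 = 6 × 7 + 2  ⟹  2 = (33)·336 + (-46)·241
7 = 3 × 2 + 1  ⟹  1 = (-104)·336 + (145)·241
So (145)·241 ≡ 1 (mod 336), i.e. 241^(-1) ≡ 145 (mod 336).
Check: 241 × 145 = 34945 ≡ 1 (mod 336)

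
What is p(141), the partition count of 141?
16670689208

p(n) counts ways to write n as a sum of positive integers (order ignored).
Euler's pentagonal recurrence: p(k) = p(k-1) + p(k-2) - p(k-5) - p(k-7) + p(k-12) + p(k-15) - ... (offsets j(3j∓1)/2, signs ++--, p(0)=1, p(<0)=0).
DP table for k = 0..140: p(0)=1, p(1)=1, p(2)=2, p(3)=3, p(4)=5, p(5)=7, p(6)=11, p(7)=15, p(8)=22, p(9)=30, p(10)=42, p(11)=56, p(12)=77, p(13)=101, p(14)=135, p(15)=176, p(16)=231, p(17)=297, p(18)=385, p(19)=490, p(20)=627, p(21)=792, p(22)=1002, p(23)=1255, p(24)=1575, p(25)=1958, p(26)=2436, p(27)=3010, p(28)=3718, p(29)=4565, p(30)=5604, p(31)=6842, p(32)=8349, p(33)=10143, p(34)=12310, p(35)=14883, p(36)=17977, p(37)=21637, p(38)=26015, p(39)=31185, p(40)=37338, p(41)=44583, p(42)=53174, p(43)=63261, p(44)=75175, p(45)=89134, p(46)=105558, p(47)=124754, p(48)=147273, p(49)=173525, p(50)=204226, p(51)=239943, p(52)=281589, p(53)=329931, p(54)=386155, p(55)=451276, p(56)=526823, p(57)=614154, p(58)=715220, p(59)=831820, p(60)=966467, p(61)=1121505, p(62)=1300156, p(63)=1505499, p(64)=1741630, p(65)=2012558, p(66)=2323520, p(67)=2679689, p(68)=3087735, p(69)=3554345, p(70)=4087968, p(71)=4697205, p(72)=5392783, p(73)=6185689, p(74)=7089500, p(75)=8118264, p(76)=9289091, p(77)=10619863, p(78)=12132164, p(79)=13848650, p(80)=15796476, p(81)=18004327, p(82)=20506255, p(83)=23338469, p(84)=26543660, p(85)=30167357, p(86)=34262962, p(87)=38887673, p(88)=44108109, p(89)=49995925, p(90)=56634173, p(91)=64112359, p(92)=72533807, p(93)=82010177, p(94)=92669720, p(95)=104651419, p(96)=118114304, p(97)=133230930, p(98)=150198136, p(99)=169229875, p(100)=190569292, p(101)=214481126, p(102)=241265379, p(103)=271248950, p(104)=304801365, p(105)=342325709, p(106)=384276336, p(107)=431149389, p(108)=483502844, p(109)=541946240, p(110)=607163746, p(111)=679903203, p(112)=761002156, p(113)=851376628, p(114)=952050665, p(115)=1064144451, p(116)=1188908248, p(117)=1327710076, p(118)=1482074143, p(119)=1653668665, p(120)=1844349560, p(121)=2056148051, p(122)=2291320912, p(123)=2552338241, p(124)=2841940500, p(125)=3163127352, p(126)=3519222692, p(127)=3913864295, p(128)=4351078600, p(129)=4835271870, p(130)=5371315400, p(131)=5964539504, p(132)=6620830889, p(133)=7346629512, p(134)=8149040695, p(135)=9035836076, p(136)=10015581680, p(137)=11097645016, p(138)=12292341831, p(139)=13610949895, p(140)=15065878135.
Final step: p(141) = p(140) + p(139) - p(136) - p(134) + p(129) + p(126) - p(119) - p(115) + p(106) + p(101) - p(90) - p(84) + p(71) + p(64) - p(49) - p(41) + p(24) + p(15)
= 15065878135 + 13610949895 - 10015581680 - 8149040695 + 4835271870 + 3519222692 - 1653668665 - 1064144451 + 384276336 + 214481126 - 56634173 - 26543660 + 4697205 + 1741630 - 173525 - 44583 + 1575 + 176
= 16670689208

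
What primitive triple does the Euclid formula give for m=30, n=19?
(539, 1140, 1261)

Euclid's formula: a = m² - n², b = 2mn, c = m² + n²
m = 30, n = 19
a = 30² - 19² = 900 - 361 = 539
b = 2 × 30 × 19 = 1140
c = 30² + 19² = 900 + 361 = 1261
Verification: 539² + 1140² = 290521 + 1299600 = 1590121 = 1261² ✓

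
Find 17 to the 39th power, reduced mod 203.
41

Repeated squaring. Binary of 39 = 100111.
17^1 ≡ 17 (mod 203); 17^2 ≡ 86 (mod 203); 17^4 ≡ 88 (mod 203); 17^8 ≡ 30 (mod 203); 17^16 ≡ 88 (mod 203); 17^32 ≡ 30 (mod 203)
17^39 = 17^1 × 17^2 × 17^4 × 17^32 ≡ 41 (mod 203)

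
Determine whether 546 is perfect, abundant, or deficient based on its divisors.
abundant

Proper divisors of 546: sum = 1 + 2 + 3 + 6 + 7 + 13 + 14 + 21 + 26 + 39 + 42 + 78 + 91 + 182 + 273 = 798
Since 798 > 546, 546 is abundant.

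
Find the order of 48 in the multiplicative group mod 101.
100

101 is prime, so ord(48) divides φ(101) = 100.
Divisors of 100: 1, 2, 4, 5, 10, 20, 25, 50, 100.
Repeated squaring: 48^1 ≡ 48, 48^2 ≡ 82, 48^4 ≡ 58, 48^8 ≡ 31, 48^16 ≡ 52, 48^32 ≡ 78, 48^64 ≡ 24 (mod 101).
Test 48^d mod 101 for each divisor d in increasing order:
48^1 ≡ 48
48^2 ≡ 82
48^4 ≡ 58
48^5 = 48^4·48^1 ≡ 57
48^10 = 48^8·48^2 ≡ 17
48^20 = 48^16·48^4 ≡ 87
48^25 = 48^16·48^8·48^1 ≡ 10
48^50 = 48^32·48^16·48^2 ≡ 100
48^100 = 48^64·48^32·48^4 ≡ 1  ← first divisor giving 1
The order is 100.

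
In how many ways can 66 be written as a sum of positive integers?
2323520

p(n) counts ways to write n as a sum of positive integers (order ignored).
Euler's pentagonal recurrence: p(k) = p(k-1) + p(k-2) - p(k-5) - p(k-7) + p(k-12) + p(k-15) - ... (offsets j(3j∓1)/2, signs ++--, p(0)=1, p(<0)=0).
DP table for k = 0..65: p(0)=1, p(1)=1, p(2)=2, p(3)=3, p(4)=5, p(5)=7, p(6)=11, p(7)=15, p(8)=22, p(9)=30, p(10)=42, p(11)=56, p(12)=77, p(13)=101, p(14)=135, p(15)=176, p(16)=231, p(17)=297, p(18)=385, p(19)=490, p(20)=627, p(21)=792, p(22)=1002, p(23)=1255, p(24)=1575, p(25)=1958, p(26)=2436, p(27)=3010, p(28)=3718, p(29)=4565, p(30)=5604, p(31)=6842, p(32)=8349, p(33)=10143, p(34)=12310, p(35)=14883, p(36)=17977, p(37)=21637, p(38)=26015, p(39)=31185, p(40)=37338, p(41)=44583, p(42)=53174, p(43)=63261, p(44)=75175, p(45)=89134, p(46)=105558, p(47)=124754, p(48)=147273, p(49)=173525, p(50)=204226, p(51)=239943, p(52)=281589, p(53)=329931, p(54)=386155, p(55)=451276, p(56)=526823, p(57)=614154, p(58)=715220, p(59)=831820, p(60)=966467, p(61)=1121505, p(62)=1300156, p(63)=1505499, p(64)=1741630, p(65)=2012558.
Final step: p(66) = p(65) + p(64) - p(61) - p(59) + p(54) + p(51) - p(44) - p(40) + p(31) + p(26) - p(15) - p(9)
= 2012558 + 1741630 - 1121505 - 831820 + 386155 + 239943 - 75175 - 37338 + 6842 + 2436 - 176 - 30
= 2323520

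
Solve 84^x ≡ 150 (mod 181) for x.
153

Baby-step giant-step with step n = ⌈√181⌉ = 14.
Baby steps 84^j mod 181 (j:value) for j=0..13: 0:1, 1:84, 2:178, 3:110, 4:9, 5:32, 6:154, 7:85, 8:81, 9:107, 10:119, 11:41, 12:5, 13:58.
Giant-step multiplier: 84^(-14) ≡ 84^(180-14) = 84^166 ≡ 12 (mod 181).
Giant steps γ_i = 150·12^i mod 181: γ_0=150, γ_1=171, γ_2=61, γ_3=8, γ_4=96, γ_5=66, γ_6=68, γ_7=92, γ_8=18, γ_9=35, γ_10=58 (in table at j=13).
x = i·n + j = 10·14 + 13 = 153.
Check: 84^153 ≡ 150 (mod 181).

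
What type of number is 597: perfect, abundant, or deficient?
deficient

Proper divisors of 597: sum = 1 + 3 + 199 = 203
Since 203 < 597, 597 is deficient.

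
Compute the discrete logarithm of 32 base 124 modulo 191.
180

Baby-step giant-step with step n = ⌈√191⌉ = 14.
Baby steps 124^j mod 191 (j:value) for j=0..13: 0:1, 1:124, 2:96, 3:62, 4:48, 5:31, 6:24, 7:111, 8:12, 9:151, 10:6, 11:171, 12:3, 13:181.
Giant-step multiplier: 124^(-14) ≡ 124^(190-14) = 124^176 ≡ 128 (mod 191).
Giant steps γ_i = 32·128^i mod 191: γ_0=32, γ_1=85, γ_2=184, γ_3=59, γ_4=103, γ_5=5, γ_6=67, γ_7=172, γ_8=51, γ_9=34, γ_10=150, γ_11=100, γ_12=3 (in table at j=12).
x = i·n + j = 12·14 + 12 = 180.
Check: 124^180 ≡ 32 (mod 191).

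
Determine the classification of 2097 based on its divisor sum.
deficient

Proper divisors of 2097: sum = 1 + 3 + 9 + 233 + 699 = 945
Since 945 < 2097, 2097 is deficient.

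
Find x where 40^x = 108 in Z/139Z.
127

Baby-step giant-step with step n = ⌈√139⌉ = 12.
Baby steps 40^j mod 139 (j:value) for j=0..11: 0:1, 1:40, 2:71, 3:60, 4:37, 5:90, 6:125, 7:135, 8:118, 9:133, 10:38, 11:130.
Giant-step multiplier: 40^(-12) ≡ 40^(138-12) = 40^126 ≡ 100 (mod 139).
Giant steps γ_i = 108·100^i mod 139: γ_0=108, γ_1=97, γ_2=109, γ_3=58, γ_4=101, γ_5=92, γ_6=26, γ_7=98, γ_8=70, γ_9=50, γ_10=135 (in table at j=7).
x = i·n + j = 10·12 + 7 = 127.
Check: 40^127 ≡ 108 (mod 139).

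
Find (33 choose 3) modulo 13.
9

Using Lucas' theorem:
Write n=33 and k=3 in base 13:
n in base 13: [2, 7]
k in base 13: [0, 3]
C(33,3) mod 13 = ∏ C(n_i, k_i) mod 13
Digit binomials (mod 13): C(2,0) = 1; C(7,3) = 35 ≡ 9
Product: 1 × 9 = 9 ≡ 9 (mod 13)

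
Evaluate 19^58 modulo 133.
114

Repeated squaring. Binary of 58 = 111010.
19^1 ≡ 19 (mod 133); 19^2 ≡ 95 (mod 133); 19^4 ≡ 114 (mod 133); 19^8 ≡ 95 (mod 133); 19^16 ≡ 114 (mod 133); 19^32 ≡ 95 (mod 133)
19^58 = 19^2 × 19^8 × 19^16 × 19^32 ≡ 114 (mod 133)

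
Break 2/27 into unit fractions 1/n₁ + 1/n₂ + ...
1/14 + 1/378

Greedy algorithm:
2/27: ceiling(27/2) = 14, use 1/14
1/378: ceiling(378/1) = 378, use 1/378
Result: 2/27 = 1/14 + 1/378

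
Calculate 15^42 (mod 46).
9

Repeated squaring. Binary of 42 = 101010.
15^1 ≡ 15 (mod 46); 15^2 ≡ 41 (mod 46); 15^4 ≡ 25 (mod 46); 15^8 ≡ 27 (mod 46); 15^16 ≡ 39 (mod 46); 15^32 ≡ 3 (mod 46)
15^42 = 15^2 × 15^8 × 15^32 ≡ 9 (mod 46)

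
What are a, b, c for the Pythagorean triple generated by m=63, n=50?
(1469, 6300, 6469)

Euclid's formula: a = m² - n², b = 2mn, c = m² + n²
m = 63, n = 50
a = 63² - 50² = 3969 - 2500 = 1469
b = 2 × 63 × 50 = 6300
c = 63² + 50² = 3969 + 2500 = 6469
Verification: 1469² + 6300² = 2157961 + 39690000 = 41847961 = 6469² ✓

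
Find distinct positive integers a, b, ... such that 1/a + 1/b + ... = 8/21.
1/3 + 1/21

Greedy algorithm:
8/21: ceiling(21/8) = 3, use 1/3
1/21: ceiling(21/1) = 21, use 1/21
Result: 8/21 = 1/3 + 1/21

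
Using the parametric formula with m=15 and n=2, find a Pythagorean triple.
(221, 60, 229)

Euclid's formula: a = m² - n², b = 2mn, c = m² + n²
m = 15, n = 2
a = 15² - 2² = 225 - 4 = 221
b = 2 × 15 × 2 = 60
c = 15² + 2² = 225 + 4 = 229
Verification: 221² + 60² = 48841 + 3600 = 52441 = 229² ✓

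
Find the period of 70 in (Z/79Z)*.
78

79 is prime, so ord(70) divides φ(79) = 78.
Divisors of 78: 1, 2, 3, 6, 13, 26, 39, 78.
Repeated squaring: 70^1 ≡ 70, 70^2 ≡ 2, 70^4 ≡ 4, 70^8 ≡ 16, 70^16 ≡ 19, 70^32 ≡ 45, 70^64 ≡ 50 (mod 79).
Test 70^d mod 79 for each divisor d in increasing order:
70^1 ≡ 70
70^2 ≡ 2
70^3 = 70^2·70^1 ≡ 61
70^6 = 70^4·70^2 ≡ 8
70^13 = 70^8·70^4·70^1 ≡ 56
70^26 = 70^16·70^8·70^2 ≡ 55
70^39 = 70^32·70^4·70^2·70^1 ≡ 78
70^78 = 70^64·70^8·70^4·70^2 ≡ 1  ← first divisor giving 1
The order is 78.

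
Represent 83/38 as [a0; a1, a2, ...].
[2; 5, 2, 3]

Euclidean algorithm steps:
83 = 2 × 38 + 7
38 = 5 × 7 + 3
7 = 2 × 3 + 1
3 = 3 × 1 + 0
Continued fraction: [2; 5, 2, 3]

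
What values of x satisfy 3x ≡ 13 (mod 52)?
x ≡ 39 (mod 52)

gcd(3, 52) = 1, which divides 13, so solutions exist.
Find 3^(-1) mod 52 by the extended Euclidean algorithm:
52 = 17 × 3 + 1  ⟹  1 = (1)·52 + (-17)·3
So (-17)·3 ≡ 1 (mod 52), i.e. 3^(-1) ≡ -17 ≡ 35 (mod 52).
x ≡ 35 × 13 = 455 ≡ 39 (mod 52).
Check: 3 × 39 = 117 ≡ 13 (mod 52).
Unique solution: x ≡ 39 (mod 52)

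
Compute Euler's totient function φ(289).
272

289 = 17^2
φ(n) = n × ∏(1 - 1/p) for each prime p dividing n
φ(289) = 289 × (1 - 1/17) = 272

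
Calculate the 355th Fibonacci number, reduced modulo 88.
5

Matrix identity: Q^n = [[F_(n+1), F_n], [F_n, F_(n-1)]] with Q = [[1,1],[1,0]].
n = 355 = 101100011₂. Square-and-multiply, entries mod 88:
Q^1 = [[1,1],[1,0]]
Q^2 = (Q^1)² = [[2,1],[1,1]]
Q^5 = (Q^2)²·Q = [[8,5],[5,3]]
Q^11 = (Q^5)²·Q = [[56,1],[1,55]]
Q^22 = (Q^11)² = [[57,23],[23,34]]
Q^44 = (Q^22)² = [[82,69],[69,13]]
Q^88 = (Q^44)² = [[45,43],[43,2]]
Q^177 = (Q^88)²·Q = [[87,2],[2,85]]
Q^355 = (Q^177)²·Q = [[85,5],[5,80]]
F_355 mod 88 = Q^355[0][1] = 5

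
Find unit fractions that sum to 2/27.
1/14 + 1/378

Greedy algorithm:
2/27: ceiling(27/2) = 14, use 1/14
1/378: ceiling(378/1) = 378, use 1/378
Result: 2/27 = 1/14 + 1/378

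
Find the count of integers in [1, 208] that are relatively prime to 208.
96

208 = 2^4 × 13
φ(n) = n × ∏(1 - 1/p) for each prime p dividing n
φ(208) = 208 × (1 - 1/2) × (1 - 1/13) = 96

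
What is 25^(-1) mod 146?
111

gcd(25, 146) = 1, so the inverse exists.
Extended Euclidean algorithm on (146, 25):
146 = 5 × 25 + 21  ⟹  21 = (1)·146 + (-5)·25
25 = 1 × 21 + 4  ⟹  4 = (-1)·146 + (6)·25
21 = 5 × 4 + 1  ⟹  1 = (6)·146 + (-35)·25
So (-35)·25 ≡ 1 (mod 146), i.e. 25^(-1) ≡ -35 ≡ 111 (mod 146).
Check: 25 × 111 = 2775 ≡ 1 (mod 146)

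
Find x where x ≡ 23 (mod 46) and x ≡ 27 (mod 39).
1587

Using Chinese Remainder Theorem:
M = 46 × 39 = 1794
M1 = 39, M2 = 46
y1 = 39^(-1) mod 46 = 13
y2 = 46^(-1) mod 39 = 28
x = (23×39×13 + 27×46×28) mod 1794 = 1587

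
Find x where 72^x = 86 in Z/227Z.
23

Baby-step giant-step with step n = ⌈√227⌉ = 16.
Baby steps 72^j mod 227 (j:value) for j=0..15: 0:1, 1:72, 2:190, 3:60, 4:7, 5:50, 6:195, 7:193, 8:49, 9:123, 10:3, 11:216, 12:116, 13:180, 14:21, 15:150.
Giant-step multiplier: 72^(-16) ≡ 72^(226-16) = 72^210 ≡ 26 (mod 227).
Giant steps γ_i = 86·26^i mod 227: γ_0=86, γ_1=193 (in table at j=7).
x = i·n + j = 1·16 + 7 = 23.
Check: 72^23 ≡ 86 (mod 227).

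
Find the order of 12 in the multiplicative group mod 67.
66

67 is prime, so ord(12) divides φ(67) = 66.
Divisors of 66: 1, 2, 3, 6, 11, 22, 33, 66.
Repeated squaring: 12^1 ≡ 12, 12^2 ≡ 10, 12^4 ≡ 33, 12^8 ≡ 17, 12^16 ≡ 21, 12^32 ≡ 39, 12^64 ≡ 47 (mod 67).
Test 12^d mod 67 for each divisor d in increasing order:
12^1 ≡ 12
12^2 ≡ 10
12^3 = 12^2·12^1 ≡ 53
12^6 = 12^4·12^2 ≡ 62
12^11 = 12^8·12^2·12^1 ≡ 30
12^22 = 12^16·12^4·12^2 ≡ 29
12^33 = 12^32·12^1 ≡ 66
12^66 = 12^64·12^2 ≡ 1  ← first divisor giving 1
The order is 66.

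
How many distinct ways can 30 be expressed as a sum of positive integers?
5604

p(n) counts ways to write n as a sum of positive integers (order ignored).
Euler's pentagonal recurrence: p(k) = p(k-1) + p(k-2) - p(k-5) - p(k-7) + p(k-12) + p(k-15) - ... (offsets j(3j∓1)/2, signs ++--, p(0)=1, p(<0)=0).
DP table for k = 0..29: p(0)=1, p(1)=1, p(2)=2, p(3)=3, p(4)=5, p(5)=7, p(6)=11, p(7)=15, p(8)=22, p(9)=30, p(10)=42, p(11)=56, p(12)=77, p(13)=101, p(14)=135, p(15)=176, p(16)=231, p(17)=297, p(18)=385, p(19)=490, p(20)=627, p(21)=792, p(22)=1002, p(23)=1255, p(24)=1575, p(25)=1958, p(26)=2436, p(27)=3010, p(28)=3718, p(29)=4565.
Final step: p(30) = p(29) + p(28) - p(25) - p(23) + p(18) + p(15) - p(8) - p(4)
= 4565 + 3718 - 1958 - 1255 + 385 + 176 - 22 - 5
= 5604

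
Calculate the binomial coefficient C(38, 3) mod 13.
12

Using Lucas' theorem:
Write n=38 and k=3 in base 13:
n in base 13: [2, 12]
k in base 13: [0, 3]
C(38,3) mod 13 = ∏ C(n_i, k_i) mod 13
Digit binomials (mod 13): C(2,0) = 1; C(12,3) = 220 ≡ 12
Product: 1 × 12 = 12 ≡ 12 (mod 13)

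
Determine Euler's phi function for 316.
156

316 = 2^2 × 79
φ(n) = n × ∏(1 - 1/p) for each prime p dividing n
φ(316) = 316 × (1 - 1/2) × (1 - 1/79) = 156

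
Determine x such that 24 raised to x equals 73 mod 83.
37

Baby-step giant-step with step n = ⌈√83⌉ = 10.
Baby steps 24^j mod 83 (j:value) for j=0..9: 0:1, 1:24, 2:78, 3:46, 4:25, 5:19, 6:41, 7:71, 8:44, 9:60.
Giant-step multiplier: 24^(-10) ≡ 24^(82-10) = 24^72 ≡ 63 (mod 83).
Giant steps γ_i = 73·63^i mod 83: γ_0=73, γ_1=34, γ_2=67, γ_3=71 (in table at j=7).
x = i·n + j = 3·10 + 7 = 37.
Check: 24^37 ≡ 73 (mod 83).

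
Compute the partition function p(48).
147273

p(n) counts ways to write n as a sum of positive integers (order ignored).
Euler's pentagonal recurrence: p(k) = p(k-1) + p(k-2) - p(k-5) - p(k-7) + p(k-12) + p(k-15) - ... (offsets j(3j∓1)/2, signs ++--, p(0)=1, p(<0)=0).
DP table for k = 0..47: p(0)=1, p(1)=1, p(2)=2, p(3)=3, p(4)=5, p(5)=7, p(6)=11, p(7)=15, p(8)=22, p(9)=30, p(10)=42, p(11)=56, p(12)=77, p(13)=101, p(14)=135, p(15)=176, p(16)=231, p(17)=297, p(18)=385, p(19)=490, p(20)=627, p(21)=792, p(22)=1002, p(23)=1255, p(24)=1575, p(25)=1958, p(26)=2436, p(27)=3010, p(28)=3718, p(29)=4565, p(30)=5604, p(31)=6842, p(32)=8349, p(33)=10143, p(34)=12310, p(35)=14883, p(36)=17977, p(37)=21637, p(38)=26015, p(39)=31185, p(40)=37338, p(41)=44583, p(42)=53174, p(43)=63261, p(44)=75175, p(45)=89134, p(46)=105558, p(47)=124754.
Final step: p(48) = p(47) + p(46) - p(43) - p(41) + p(36) + p(33) - p(26) - p(22) + p(13) + p(8)
= 124754 + 105558 - 63261 - 44583 + 17977 + 10143 - 2436 - 1002 + 101 + 22
= 147273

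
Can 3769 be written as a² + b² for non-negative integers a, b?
13² + 60² (a=13, b=60)

Factorization: 3769 = 3769
By Fermat: n is sum of two squares iff every prime p ≡ 3 (mod 4) appears to even power.
All primes ≡ 3 (mod 4) appear to even power.
Search a = 0, 1, 2, … for 3769 - a² a perfect square: first hit at a = 13: 3769 - 169 = 3600 = 60².
3769 = 13² + 60² = 169 + 3600 ✓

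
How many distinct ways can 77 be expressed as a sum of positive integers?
10619863

p(n) counts ways to write n as a sum of positive integers (order ignored).
Euler's pentagonal recurrence: p(k) = p(k-1) + p(k-2) - p(k-5) - p(k-7) + p(k-12) + p(k-15) - ... (offsets j(3j∓1)/2, signs ++--, p(0)=1, p(<0)=0).
DP table for k = 0..76: p(0)=1, p(1)=1, p(2)=2, p(3)=3, p(4)=5, p(5)=7, p(6)=11, p(7)=15, p(8)=22, p(9)=30, p(10)=42, p(11)=56, p(12)=77, p(13)=101, p(14)=135, p(15)=176, p(16)=231, p(17)=297, p(18)=385, p(19)=490, p(20)=627, p(21)=792, p(22)=1002, p(23)=1255, p(24)=1575, p(25)=1958, p(26)=2436, p(27)=3010, p(28)=3718, p(29)=4565, p(30)=5604, p(31)=6842, p(32)=8349, p(33)=10143, p(34)=12310, p(35)=14883, p(36)=17977, p(37)=21637, p(38)=26015, p(39)=31185, p(40)=37338, p(41)=44583, p(42)=53174, p(43)=63261, p(44)=75175, p(45)=89134, p(46)=105558, p(47)=124754, p(48)=147273, p(49)=173525, p(50)=204226, p(51)=239943, p(52)=281589, p(53)=329931, p(54)=386155, p(55)=451276, p(56)=526823, p(57)=614154, p(58)=715220, p(59)=831820, p(60)=966467, p(61)=1121505, p(62)=1300156, p(63)=1505499, p(64)=1741630, p(65)=2012558, p(66)=2323520, p(67)=2679689, p(68)=3087735, p(69)=3554345, p(70)=4087968, p(71)=4697205, p(72)=5392783, p(73)=6185689, p(74)=7089500, p(75)=8118264, p(76)=9289091.
Final step: p(77) = p(76) + p(75) - p(72) - p(70) + p(65) + p(62) - p(55) - p(51) + p(42) + p(37) - p(26) - p(20) + p(7) + p(0)
= 9289091 + 8118264 - 5392783 - 4087968 + 2012558 + 1300156 - 451276 - 239943 + 53174 + 21637 - 2436 - 627 + 15 + 1
= 10619863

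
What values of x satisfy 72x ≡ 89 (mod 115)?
x ≡ 22 (mod 115)

gcd(72, 115) = 1, which divides 89, so solutions exist.
Find 72^(-1) mod 115 by the extended Euclidean algorithm:
115 = 1 × 72 + 43  ⟹  43 = (1)·115 + (-1)·72
72 = 1 × 43 + 29  ⟹  29 = (-1)·115 + (2)·72
43 = 1 × 29 + 14  ⟹  14 = (2)·115 + (-3)·72
29 = 2 × 14 + 1  ⟹  1 = (-5)·115 + (8)·72
So (8)·72 ≡ 1 (mod 115), i.e. 72^(-1) ≡ 8 (mod 115).
x ≡ 8 × 89 = 712 ≡ 22 (mod 115).
Check: 72 × 22 = 1584 ≡ 89 (mod 115).
Unique solution: x ≡ 22 (mod 115)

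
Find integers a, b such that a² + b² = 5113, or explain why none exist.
48² + 53² (a=48, b=53)

Factorization: 5113 = 5113
By Fermat: n is sum of two squares iff every prime p ≡ 3 (mod 4) appears to even power.
All primes ≡ 3 (mod 4) appear to even power.
Search a = 0, 1, 2, … for 5113 - a² a perfect square: first hit at a = 48: 5113 - 2304 = 2809 = 53².
5113 = 48² + 53² = 2304 + 2809 ✓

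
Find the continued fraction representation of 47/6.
[7; 1, 5]

Euclidean algorithm steps:
47 = 7 × 6 + 5
6 = 1 × 5 + 1
5 = 5 × 1 + 0
Continued fraction: [7; 1, 5]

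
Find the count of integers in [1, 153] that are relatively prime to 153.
96

153 = 3^2 × 17
φ(n) = n × ∏(1 - 1/p) for each prime p dividing n
φ(153) = 153 × (1 - 1/3) × (1 - 1/17) = 96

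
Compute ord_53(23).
4

53 is prime, so ord(23) divides φ(53) = 52.
Divisors of 52: 1, 2, 4, 13, 26, 52.
Repeated squaring: 23^1 ≡ 23, 23^2 ≡ 52, 23^4 ≡ 1, 23^8 ≡ 1, 23^16 ≡ 1, 23^32 ≡ 1 (mod 53).
Test 23^d mod 53 for each divisor d in increasing order:
23^1 ≡ 23
23^2 ≡ 52
23^4 ≡ 1  ← first divisor giving 1
The order is 4.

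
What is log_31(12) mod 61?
52

Baby-step giant-step with step n = ⌈√61⌉ = 8.
Baby steps 31^j mod 61 (j:value) for j=0..7: 0:1, 1:31, 2:46, 3:23, 4:42, 5:21, 6:41, 7:51.
Giant-step multiplier: 31^(-8) ≡ 31^(60-8) = 31^52 ≡ 12 (mod 61).
Giant steps γ_i = 12·12^i mod 61: γ_0=12, γ_1=22, γ_2=20, γ_3=57, γ_4=13, γ_5=34, γ_6=42 (in table at j=4).
x = i·n + j = 6·8 + 4 = 52.
Check: 31^52 ≡ 12 (mod 61).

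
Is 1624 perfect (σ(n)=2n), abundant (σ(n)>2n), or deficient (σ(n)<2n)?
abundant

Proper divisors of 1624: sum = 1 + 2 + 4 + 7 + 8 + 14 + 28 + 29 + 56 + 58 + 116 + 203 + 232 + 406 + 812 = 1976
Since 1976 > 1624, 1624 is abundant.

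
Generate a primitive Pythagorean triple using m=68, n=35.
(3399, 4760, 5849)

Euclid's formula: a = m² - n², b = 2mn, c = m² + n²
m = 68, n = 35
a = 68² - 35² = 4624 - 1225 = 3399
b = 2 × 68 × 35 = 4760
c = 68² + 35² = 4624 + 1225 = 5849
Verification: 3399² + 4760² = 11553201 + 22657600 = 34210801 = 5849² ✓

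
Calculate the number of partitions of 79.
13848650

p(n) counts ways to write n as a sum of positive integers (order ignored).
Euler's pentagonal recurrence: p(k) = p(k-1) + p(k-2) - p(k-5) - p(k-7) + p(k-12) + p(k-15) - ... (offsets j(3j∓1)/2, signs ++--, p(0)=1, p(<0)=0).
DP table for k = 0..78: p(0)=1, p(1)=1, p(2)=2, p(3)=3, p(4)=5, p(5)=7, p(6)=11, p(7)=15, p(8)=22, p(9)=30, p(10)=42, p(11)=56, p(12)=77, p(13)=101, p(14)=135, p(15)=176, p(16)=231, p(17)=297, p(18)=385, p(19)=490, p(20)=627, p(21)=792, p(22)=1002, p(23)=1255, p(24)=1575, p(25)=1958, p(26)=2436, p(27)=3010, p(28)=3718, p(29)=4565, p(30)=5604, p(31)=6842, p(32)=8349, p(33)=10143, p(34)=12310, p(35)=14883, p(36)=17977, p(37)=21637, p(38)=26015, p(39)=31185, p(40)=37338, p(41)=44583, p(42)=53174, p(43)=63261, p(44)=75175, p(45)=89134, p(46)=105558, p(47)=124754, p(48)=147273, p(49)=173525, p(50)=204226, p(51)=239943, p(52)=281589, p(53)=329931, p(54)=386155, p(55)=451276, p(56)=526823, p(57)=614154, p(58)=715220, p(59)=831820, p(60)=966467, p(61)=1121505, p(62)=1300156, p(63)=1505499, p(64)=1741630, p(65)=2012558, p(66)=2323520, p(67)=2679689, p(68)=3087735, p(69)=3554345, p(70)=4087968, p(71)=4697205, p(72)=5392783, p(73)=6185689, p(74)=7089500, p(75)=8118264, p(76)=9289091, p(77)=10619863, p(78)=12132164.
Final step: p(79) = p(78) + p(77) - p(74) - p(72) + p(67) + p(64) - p(57) - p(53) + p(44) + p(39) - p(28) - p(22) + p(9) + p(2)
= 12132164 + 10619863 - 7089500 - 5392783 + 2679689 + 1741630 - 614154 - 329931 + 75175 + 31185 - 3718 - 1002 + 30 + 2
= 13848650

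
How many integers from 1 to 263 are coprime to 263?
262

263 = 263
φ(n) = n × ∏(1 - 1/p) for each prime p dividing n
φ(263) = 263 × (1 - 1/263) = 262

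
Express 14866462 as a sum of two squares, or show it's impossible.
Not possible

Factorization: 14866462 = 2 × 13 × 83^3
By Fermat: n is sum of two squares iff every prime p ≡ 3 (mod 4) appears to even power.
Prime(s) ≡ 3 (mod 4) with odd exponent: [(83, 3)]
Therefore 14866462 cannot be expressed as a² + b².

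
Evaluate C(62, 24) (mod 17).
4

Using Lucas' theorem:
Write n=62 and k=24 in base 17:
n in base 17: [3, 11]
k in base 17: [1, 7]
C(62,24) mod 17 = ∏ C(n_i, k_i) mod 17
Digit binomials (mod 17): C(3,1) = 3; C(11,7) = 330 ≡ 7
Product: 3 × 7 = 21 ≡ 4 (mod 17)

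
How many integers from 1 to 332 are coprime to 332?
164

332 = 2^2 × 83
φ(n) = n × ∏(1 - 1/p) for each prime p dividing n
φ(332) = 332 × (1 - 1/2) × (1 - 1/83) = 164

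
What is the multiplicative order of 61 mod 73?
36

73 is prime, so ord(61) divides φ(73) = 72.
Divisors of 72: 1, 2, 3, 4, 6, 8, 9, 12, 18, 24, 36, 72.
Repeated squaring: 61^1 ≡ 61, 61^2 ≡ 71, 61^4 ≡ 4, 61^8 ≡ 16, 61^16 ≡ 37, 61^32 ≡ 55, 61^64 ≡ 32 (mod 73).
Test 61^d mod 73 for each divisor d in increasing order:
61^1 ≡ 61
61^2 ≡ 71
61^3 = 61^2·61^1 ≡ 24
61^4 ≡ 4
61^6 = 61^4·61^2 ≡ 65
61^8 ≡ 16
61^9 = 61^8·61^1 ≡ 27
61^12 = 61^8·61^4 ≡ 64
61^18 = 61^16·61^2 ≡ 72
61^24 = 61^16·61^8 ≡ 8
61^36 = 61^32·61^4 ≡ 1  ← first divisor giving 1
The order is 36.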